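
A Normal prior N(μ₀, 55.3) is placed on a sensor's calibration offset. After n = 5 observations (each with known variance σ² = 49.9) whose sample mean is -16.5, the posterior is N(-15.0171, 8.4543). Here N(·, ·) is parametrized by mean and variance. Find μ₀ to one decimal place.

With known observation variance, the Normal–Normal posterior has precision τ_n = τ₀ + n/σ² and mean μ_n = (τ₀μ₀ + (n/σ²)x̄)/τ_n.
Here τ₀ = 1/55.3 = 0.018083 and τ_data = 5/49.9 = 0.100200, so τ_n = 0.118283.
Rearranging for μ₀: μ₀ = (μ_n·τ_n − τ_data·x̄)/τ₀ = (-15.0171·0.118283 − 0.100200·-16.5) / 0.018083 = -0.122968/0.018083 ≈ -6.8.

μ₀ = -6.8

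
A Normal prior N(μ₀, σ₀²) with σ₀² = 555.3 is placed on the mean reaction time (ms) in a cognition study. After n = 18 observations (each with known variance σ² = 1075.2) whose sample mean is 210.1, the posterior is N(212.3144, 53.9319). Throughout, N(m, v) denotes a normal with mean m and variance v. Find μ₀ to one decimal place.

With known observation variance, the Normal–Normal posterior has precision τ_n = τ₀ + n/σ² and mean μ_n = (τ₀μ₀ + (n/σ²)x̄)/τ_n.
Here τ₀ = 1/555.3 = 0.001801 and τ_data = 18/1075.2 = 0.016741, so τ_n = 0.018542.
Rearranging for μ₀: μ₀ = (μ_n·τ_n − τ_data·x̄)/τ₀ = (212.3144·0.018542 − 0.016741·210.1) / 0.001801 = 0.419450/0.001801 ≈ 232.9.

μ₀ = 232.9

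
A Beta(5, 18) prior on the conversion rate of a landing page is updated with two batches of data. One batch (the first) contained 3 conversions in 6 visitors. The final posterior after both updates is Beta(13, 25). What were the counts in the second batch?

Because Beta–binomial updating is additive in the counts, the combined data contributed (α_post−α_prior, β_post−β_prior) successes and failures.
Total across both batches: 13−5=8 conversions, 25−18=7 bounces.
Subtract the first batch: 8−3=5 conversions and 7−3=4 bounces.

5 conversions and 4 bounces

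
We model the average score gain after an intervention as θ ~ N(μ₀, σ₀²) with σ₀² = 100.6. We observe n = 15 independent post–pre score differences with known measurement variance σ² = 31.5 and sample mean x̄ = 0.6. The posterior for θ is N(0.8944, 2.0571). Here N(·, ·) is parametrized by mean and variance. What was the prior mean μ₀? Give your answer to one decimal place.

With known observation variance, the Normal–Normal posterior has precision τ_n = τ₀ + n/σ² and mean μ_n = (τ₀μ₀ + (n/σ²)x̄)/τ_n.
Here τ₀ = 1/100.6 = 0.009940 and τ_data = 15/31.5 = 0.476190, so τ_n = 0.486130.
Rearranging for μ₀: μ₀ = (μ_n·τ_n − τ_data·x̄)/τ₀ = (0.8944·0.486130 − 0.476190·0.6) / 0.009940 = 0.149081/0.009940 ≈ 15.0.

μ₀ = 15.0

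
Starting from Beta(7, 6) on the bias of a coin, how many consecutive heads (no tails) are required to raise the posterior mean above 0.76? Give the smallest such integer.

After k heads and 0 tails the posterior is Beta(7+k, 6), with mean (7+k)/(7+6+k).
Set (7+k)/(13+k) > 0.76 and solve: k > (0.76·13 − 7)/(1 − 0.76) = 12.000.
The smallest integer exceeding 12.000 is 13, and checking k=13: (20)/(26) = 0.7692 > 0.76.

k = 13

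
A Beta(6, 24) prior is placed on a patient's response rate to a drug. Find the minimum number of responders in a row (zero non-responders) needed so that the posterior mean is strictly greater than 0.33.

k = 6

After k responders and 0 non-responders the posterior is Beta(6+k, 24), with mean (6+k)/(6+24+k).
Set (6+k)/(30+k) > 0.33 and solve: k > (0.33·30 − 6)/(1 − 0.33) = 5.821.
The smallest integer exceeding 5.821 is 6.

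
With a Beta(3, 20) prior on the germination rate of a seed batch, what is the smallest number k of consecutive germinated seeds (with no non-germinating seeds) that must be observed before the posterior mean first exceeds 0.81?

k = 83

After k germinated seeds and 0 non-germinating seeds the posterior is Beta(3+k, 20), with mean (3+k)/(3+20+k).
Set (3+k)/(23+k) > 0.81 and solve: k > (0.81·23 − 3)/(1 − 0.81) = 82.263.
The smallest integer exceeding 82.263 is 83, and checking k=83: (86)/(106) = 0.8113 > 0.81.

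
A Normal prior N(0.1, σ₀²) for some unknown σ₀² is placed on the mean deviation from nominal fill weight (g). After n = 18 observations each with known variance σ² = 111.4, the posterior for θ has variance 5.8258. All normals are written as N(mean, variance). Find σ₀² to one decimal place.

σ₀² = 99.3

For the Normal–Normal model with known σ², precisions add: τ_n = τ₀ + n/σ².
So 1/σ₀² = 1/5.8258 − 18/111.4 = 0.171650 − 0.161580 = 0.010070.
Hence σ₀² = 1/0.010070 ≈ 99.3.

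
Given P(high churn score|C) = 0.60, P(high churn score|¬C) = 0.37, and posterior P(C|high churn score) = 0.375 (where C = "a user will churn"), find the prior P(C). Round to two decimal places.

P(C) = 0.27

Bayes' rule in odds form gives O(C|E) = O(C)·[P(E|C)/P(E|¬C)], hence O(C) = O(C|E)/LR.
Posterior odds = 0.375/(1−0.375) = 0.6000. LR = 0.60/0.37 = 1.6216.
Prior odds = 0.6000/1.6216 = 0.3700, so P(C) = 0.3700/(1+0.3700) ≈ 0.27.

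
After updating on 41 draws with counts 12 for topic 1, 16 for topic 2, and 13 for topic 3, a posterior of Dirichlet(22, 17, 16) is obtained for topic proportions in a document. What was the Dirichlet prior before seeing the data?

Dirichlet(10, 1, 3)

For a Dirichlet(α) prior with multinomial counts c, the posterior is Dirichlet(α + c) componentwise.
Subtract each count from the matching posterior parameter: 22−12=10, 17−16=1, 16−13=3.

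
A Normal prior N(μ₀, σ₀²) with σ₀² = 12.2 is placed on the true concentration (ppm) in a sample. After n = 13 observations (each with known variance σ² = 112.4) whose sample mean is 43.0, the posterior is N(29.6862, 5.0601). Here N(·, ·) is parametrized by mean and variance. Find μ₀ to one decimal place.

μ₀ = 10.9

With known observation variance, the Normal–Normal posterior has precision τ_n = τ₀ + n/σ² and mean μ_n = (τ₀μ₀ + (n/σ²)x̄)/τ_n.
Here τ₀ = 1/12.2 = 0.081967 and τ_data = 13/112.4 = 0.115658, so τ_n = 0.197625.
Rearranging for μ₀: μ₀ = (μ_n·τ_n − τ_data·x̄)/τ₀ = (29.6862·0.197625 − 0.115658·43.0) / 0.081967 = 0.893441/0.081967 ≈ 10.9.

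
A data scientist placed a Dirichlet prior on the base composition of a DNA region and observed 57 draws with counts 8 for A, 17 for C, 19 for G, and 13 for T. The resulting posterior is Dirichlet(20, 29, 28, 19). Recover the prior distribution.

Dirichlet(12, 12, 9, 6)

For a Dirichlet(α) prior with multinomial counts c, the posterior is Dirichlet(α + c) componentwise.
Subtract each count from the matching posterior parameter: 20−8=12, 29−17=12, 28−19=9, 19−13=6.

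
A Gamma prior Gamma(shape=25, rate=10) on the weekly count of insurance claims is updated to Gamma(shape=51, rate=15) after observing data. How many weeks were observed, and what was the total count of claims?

n = 5 weeks with total 26 claims

Gamma–Poisson conjugacy: posterior shape = α + Σxᵢ, posterior rate = β + n.
Matching: Σxᵢ = 51 − 25 = 26 and n = 15 − 10 = 5.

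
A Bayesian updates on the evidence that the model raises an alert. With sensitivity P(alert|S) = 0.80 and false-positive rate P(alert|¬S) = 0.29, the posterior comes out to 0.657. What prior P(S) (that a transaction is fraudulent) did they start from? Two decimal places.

P(S) = 0.41

Bayes' rule in odds form gives O(S|E) = O(S)·[P(E|S)/P(E|¬S)], hence O(S) = O(S|E)/LR.
Posterior odds = 0.657/(1−0.657) = 1.9155. LR = 0.80/0.29 = 2.7586.
Prior odds = 1.9155/2.7586 = 0.6944, so P(S) = 0.6944/(1+0.6944) ≈ 0.41.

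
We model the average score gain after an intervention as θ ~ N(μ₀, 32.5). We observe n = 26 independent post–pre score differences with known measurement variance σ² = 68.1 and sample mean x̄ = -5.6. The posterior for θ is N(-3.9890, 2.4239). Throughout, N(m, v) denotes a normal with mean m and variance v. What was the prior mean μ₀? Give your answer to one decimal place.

μ₀ = 16.0

The posterior mean is a precision-weighted average: μ_n = (τ₀μ₀ + τ_data·x̄)/(τ₀+τ_data), with τ₀=1/σ₀² and τ_data=n/σ².
Here τ₀ = 1/32.5 = 0.030769 and τ_data = 26/68.1 = 0.381791, so τ_n = 0.412560.
Rearranging for μ₀: μ₀ = (μ_n·τ_n − τ_data·x̄)/τ₀ = (-3.9890·0.412560 − 0.381791·-5.6) / 0.030769 = 0.492328/0.030769 ≈ 16.0.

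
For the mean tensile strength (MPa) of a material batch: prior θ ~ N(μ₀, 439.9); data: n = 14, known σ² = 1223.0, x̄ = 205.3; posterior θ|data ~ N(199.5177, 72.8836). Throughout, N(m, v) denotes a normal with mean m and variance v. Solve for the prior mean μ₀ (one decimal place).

The posterior mean is a precision-weighted average: μ_n = (τ₀μ₀ + τ_data·x̄)/(τ₀+τ_data), with τ₀=1/σ₀² and τ_data=n/σ².
Here τ₀ = 1/439.9 = 0.002273 and τ_data = 14/1223.0 = 0.011447, so τ_n = 0.013720.
Rearranging for μ₀: μ₀ = (μ_n·τ_n − τ_data·x̄)/τ₀ = (199.5177·0.013720 − 0.011447·205.3) / 0.002273 = 0.387314/0.002273 ≈ 170.4.

μ₀ = 170.4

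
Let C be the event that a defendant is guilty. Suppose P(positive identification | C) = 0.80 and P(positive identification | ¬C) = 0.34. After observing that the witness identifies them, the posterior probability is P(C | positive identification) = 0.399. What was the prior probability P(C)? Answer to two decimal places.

Bayes' rule in odds form gives O(C|E) = O(C)·[P(E|C)/P(E|¬C)], hence O(C) = O(C|E)/LR.
Posterior odds = 0.399/(1−0.399) = 0.6639. LR = 0.80/0.34 = 2.3529.
Prior odds = 0.6639/2.3529 = 0.2822, so P(C) = 0.2822/(1+0.2822) ≈ 0.22.

P(C) = 0.22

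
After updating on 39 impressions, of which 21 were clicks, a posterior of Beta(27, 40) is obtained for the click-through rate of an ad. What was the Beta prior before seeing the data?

Beta(6, 22)

Under Beta–binomial conjugacy the posterior parameters are (α+s, β+f).
So α = 27 − 21 = 6 and β = 40 − 18 = 22.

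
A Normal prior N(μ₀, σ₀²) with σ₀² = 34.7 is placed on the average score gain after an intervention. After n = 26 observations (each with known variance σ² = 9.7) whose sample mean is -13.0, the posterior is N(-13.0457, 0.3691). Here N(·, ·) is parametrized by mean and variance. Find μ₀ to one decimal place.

μ₀ = -17.3

The posterior mean is a precision-weighted average: μ_n = (τ₀μ₀ + τ_data·x̄)/(τ₀+τ_data), with τ₀=1/σ₀² and τ_data=n/σ².
Here τ₀ = 1/34.7 = 0.028818 and τ_data = 26/9.7 = 2.680412, so τ_n = 2.709230.
Rearranging for μ₀: μ₀ = (μ_n·τ_n − τ_data·x̄)/τ₀ = (-13.0457·2.709230 − 2.680412·-13.0) / 0.028818 = -0.498446/0.028818 ≈ -17.3.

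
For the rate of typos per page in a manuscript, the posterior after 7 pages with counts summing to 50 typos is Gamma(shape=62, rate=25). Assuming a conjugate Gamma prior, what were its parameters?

Gamma(shape=12, rate=18)

A Gamma(α, β) prior (rate parametrization) on a Poisson rate with n observations summing to S gives posterior Gamma(α+S, β+n).
So α = 62 − 50 = 12 and β = 25 − 7 = 18.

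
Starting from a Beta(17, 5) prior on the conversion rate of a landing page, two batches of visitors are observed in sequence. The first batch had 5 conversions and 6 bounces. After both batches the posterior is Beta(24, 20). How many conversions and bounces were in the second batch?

Sequential conjugate updates are equivalent to a single update on the pooled data, so total successes = posterior α − prior α and total failures = posterior β − prior β.
Total across both batches: 24−17=7 conversions, 20−5=15 bounces.
Subtract the first batch: 7−5=2 conversions and 15−6=9 bounces.

2 conversions and 9 bounces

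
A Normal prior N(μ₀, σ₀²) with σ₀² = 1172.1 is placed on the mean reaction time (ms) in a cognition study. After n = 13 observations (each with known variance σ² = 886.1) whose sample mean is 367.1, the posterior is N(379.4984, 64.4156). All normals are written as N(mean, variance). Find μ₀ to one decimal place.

With known observation variance, the Normal–Normal posterior has precision τ_n = τ₀ + n/σ² and mean μ_n = (τ₀μ₀ + (n/σ²)x̄)/τ_n.
Here τ₀ = 1/1172.1 = 0.000853 and τ_data = 13/886.1 = 0.014671, so τ_n = 0.015524.
Rearranging for μ₀: μ₀ = (μ_n·τ_n − τ_data·x̄)/τ₀ = (379.4984·0.015524 − 0.014671·367.1) / 0.000853 = 0.505609/0.000853 ≈ 592.7.

μ₀ = 592.7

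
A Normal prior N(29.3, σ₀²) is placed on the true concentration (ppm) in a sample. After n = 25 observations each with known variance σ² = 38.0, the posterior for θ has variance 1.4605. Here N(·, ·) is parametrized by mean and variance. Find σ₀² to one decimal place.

σ₀² = 37.3

For the Normal–Normal model with known σ², precisions add: τ_n = τ₀ + n/σ².
So 1/σ₀² = 1/1.4605 − 25/38.0 = 0.684697 − 0.657895 = 0.026802.
Hence σ₀² = 1/0.026802 ≈ 37.3.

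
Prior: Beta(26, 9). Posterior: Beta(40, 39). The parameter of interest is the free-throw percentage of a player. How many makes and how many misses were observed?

14 makes and 30 misses

Beta is conjugate to the binomial likelihood: posterior = Beta(a+s, b+f).
So s = 40 − 26 = 14 and f = 39 − 9 = 30.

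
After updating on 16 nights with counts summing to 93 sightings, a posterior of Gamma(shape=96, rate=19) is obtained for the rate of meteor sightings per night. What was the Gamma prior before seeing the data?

A Gamma(α, β) prior (rate parametrization) on a Poisson rate with n observations summing to S gives posterior Gamma(α+S, β+n).
So α = 96 − 93 = 3 and β = 19 − 16 = 3.

Gamma(shape=3, rate=3)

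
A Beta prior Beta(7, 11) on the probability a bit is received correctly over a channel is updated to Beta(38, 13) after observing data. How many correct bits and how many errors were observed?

Under Beta–binomial conjugacy the posterior parameters are (α+s, β+f).
So s = 38 − 7 = 31 and f = 13 − 11 = 2.

31 correct bits and 2 errors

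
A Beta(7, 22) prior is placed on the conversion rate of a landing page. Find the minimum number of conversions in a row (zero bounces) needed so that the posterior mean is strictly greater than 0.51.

k = 16

After k conversions and 0 bounces the posterior is Beta(7+k, 22), with mean (7+k)/(7+22+k).
Set (7+k)/(29+k) > 0.51 and solve: k > (0.51·29 − 7)/(1 − 0.51) = 15.898.
The smallest integer exceeding 15.898 is 16, and checking k=16: (23)/(45) = 0.5111 > 0.51.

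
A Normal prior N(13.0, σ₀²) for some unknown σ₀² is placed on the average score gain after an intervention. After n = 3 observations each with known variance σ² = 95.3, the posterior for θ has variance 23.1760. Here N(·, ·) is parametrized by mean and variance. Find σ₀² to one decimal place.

For the Normal–Normal model with known σ², precisions add: τ_n = τ₀ + n/σ².
So 1/σ₀² = 1/23.1760 − 3/95.3 = 0.043148 − 0.031480 = 0.011668.
Hence σ₀² = 1/0.011668 ≈ 85.7.

σ₀² = 85.7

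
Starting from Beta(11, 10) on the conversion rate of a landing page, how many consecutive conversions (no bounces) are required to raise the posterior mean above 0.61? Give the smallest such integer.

After k conversions and 0 bounces the posterior is Beta(11+k, 10), with mean (11+k)/(11+10+k).
Set (11+k)/(21+k) > 0.61 and solve: k > (0.61·21 − 11)/(1 − 0.61) = 4.641.
The smallest integer exceeding 4.641 is 5.

k = 5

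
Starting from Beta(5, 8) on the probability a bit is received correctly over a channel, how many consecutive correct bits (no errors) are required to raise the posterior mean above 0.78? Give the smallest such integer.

k = 24

After k correct bits and 0 errors the posterior is Beta(5+k, 8), with mean (5+k)/(5+8+k).
Set (5+k)/(13+k) > 0.78 and solve: k > (0.78·13 − 5)/(1 − 0.78) = 23.364.
The smallest integer exceeding 23.364 is 24, and checking k=24: (29)/(37) = 0.7838 > 0.78.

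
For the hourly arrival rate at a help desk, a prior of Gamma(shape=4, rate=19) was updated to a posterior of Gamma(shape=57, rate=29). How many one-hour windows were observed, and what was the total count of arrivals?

n = 10 one-hour windows with total 53 arrivals

A Gamma(α, β) prior (rate parametrization) on a Poisson rate with n observations summing to S gives posterior Gamma(α+S, β+n).
Matching: Σxᵢ = 57 − 4 = 53 and n = 29 − 19 = 10.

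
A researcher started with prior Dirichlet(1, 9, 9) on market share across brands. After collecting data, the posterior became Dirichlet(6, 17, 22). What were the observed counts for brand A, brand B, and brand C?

For a Dirichlet(α) prior with multinomial counts c, the posterior is Dirichlet(α + c) componentwise.
Counts are posterior − prior componentwise: 6−1=5, 17−9=8, 22−9=13.

counts (5, 8, 13)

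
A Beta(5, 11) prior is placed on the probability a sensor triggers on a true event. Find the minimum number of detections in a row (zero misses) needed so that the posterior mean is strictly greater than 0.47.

k = 5

After k detections and 0 misses the posterior is Beta(5+k, 11), with mean (5+k)/(5+11+k).
Set (5+k)/(16+k) > 0.47 and solve: k > (0.47·16 − 5)/(1 − 0.47) = 4.755.
The smallest integer exceeding 4.755 is 5, and checking k=5: (10)/(21) = 0.4762 > 0.47.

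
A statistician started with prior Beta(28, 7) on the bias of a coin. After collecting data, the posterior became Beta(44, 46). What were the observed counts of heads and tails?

A Beta(α, β) prior with s successes and f failures in binomial data gives a Beta(α+s, β+f) posterior.
So s = 44 − 28 = 16 and f = 46 − 7 = 39.

16 heads and 39 tails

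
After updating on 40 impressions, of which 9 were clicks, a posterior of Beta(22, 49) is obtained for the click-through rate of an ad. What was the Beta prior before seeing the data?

Beta is conjugate to the binomial likelihood: posterior = Beta(a+s, b+f).
So a = 22 − 9 = 13 and b = 49 − 31 = 18.

Beta(13, 18)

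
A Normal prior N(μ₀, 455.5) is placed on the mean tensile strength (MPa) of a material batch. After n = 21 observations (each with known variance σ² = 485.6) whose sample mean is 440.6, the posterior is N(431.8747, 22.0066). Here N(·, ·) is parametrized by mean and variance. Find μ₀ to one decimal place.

The posterior mean is a precision-weighted average: μ_n = (τ₀μ₀ + τ_data·x̄)/(τ₀+τ_data), with τ₀=1/σ₀² and τ_data=n/σ².
Here τ₀ = 1/455.5 = 0.002195 and τ_data = 21/485.6 = 0.043245, so τ_n = 0.045440.
Rearranging for μ₀: μ₀ = (μ_n·τ_n − τ_data·x̄)/τ₀ = (431.8747·0.045440 − 0.043245·440.6) / 0.002195 = 0.570639/0.002195 ≈ 260.0.

μ₀ = 260.0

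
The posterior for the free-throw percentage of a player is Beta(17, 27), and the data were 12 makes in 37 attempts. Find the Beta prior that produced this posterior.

Under Beta–binomial conjugacy the posterior parameters are (a+s, b+f).
So a = 17 − 12 = 5 and b = 27 − 25 = 2.

Beta(5, 2)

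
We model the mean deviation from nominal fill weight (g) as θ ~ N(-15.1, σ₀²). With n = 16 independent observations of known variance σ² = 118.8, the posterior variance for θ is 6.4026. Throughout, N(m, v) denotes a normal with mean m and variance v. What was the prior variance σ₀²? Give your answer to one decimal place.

σ₀² = 46.5

For the Normal–Normal model with known σ², precisions add: τ_n = τ₀ + n/σ².
So 1/σ₀² = 1/6.4026 − 16/118.8 = 0.156187 − 0.134680 = 0.021507.
Hence σ₀² = 1/0.021507 ≈ 46.5.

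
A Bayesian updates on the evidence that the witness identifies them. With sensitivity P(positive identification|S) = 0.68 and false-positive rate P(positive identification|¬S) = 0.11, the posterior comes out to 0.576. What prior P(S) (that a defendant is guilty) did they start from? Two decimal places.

P(S) = 0.18

Bayes' rule in odds form gives O(S|E) = O(S)·[P(E|S)/P(E|¬S)], hence O(S) = O(S|E)/LR.
Posterior odds = 0.576/(1−0.576) = 1.3585. LR = 0.68/0.11 = 6.1818.
Prior odds = 1.3585/6.1818 = 0.2198, so P(S) = 0.2198/(1+0.2198) ≈ 0.18.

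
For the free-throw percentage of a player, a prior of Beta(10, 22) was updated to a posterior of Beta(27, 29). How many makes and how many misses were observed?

Beta is conjugate to the binomial likelihood: posterior = Beta(α+s, β+f).
Match parameters: s=27−10=17, f=29−22=7.

17 makes and 7 misses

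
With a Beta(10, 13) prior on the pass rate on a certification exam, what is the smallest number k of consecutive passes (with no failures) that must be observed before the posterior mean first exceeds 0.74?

k = 28

After k passes and 0 failures the posterior is Beta(10+k, 13), with mean (10+k)/(10+13+k).
Set (10+k)/(23+k) > 0.74 and solve: k > (0.74·23 − 10)/(1 − 0.74) = 27.000.
The smallest integer exceeding 27.000 is 28.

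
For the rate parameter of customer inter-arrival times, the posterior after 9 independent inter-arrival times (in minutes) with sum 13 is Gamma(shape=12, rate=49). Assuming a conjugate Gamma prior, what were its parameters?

Gamma(shape=3, rate=36)

For an exponential likelihood with a Gamma(α, β) prior on the rate, n observations with total T give posterior Gamma(α+n, β+T).
So α = 12 − 9 = 3 and β = 49 − 13 = 36.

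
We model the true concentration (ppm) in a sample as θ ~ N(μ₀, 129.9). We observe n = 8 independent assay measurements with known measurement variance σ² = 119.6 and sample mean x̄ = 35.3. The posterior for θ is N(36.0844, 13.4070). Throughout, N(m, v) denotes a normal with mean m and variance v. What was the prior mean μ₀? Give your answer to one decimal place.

μ₀ = 42.9

The posterior mean is a precision-weighted average: μ_n = (τ₀μ₀ + τ_data·x̄)/(τ₀+τ_data), with τ₀=1/σ₀² and τ_data=n/σ².
Here τ₀ = 1/129.9 = 0.007698 and τ_data = 8/119.6 = 0.066890, so τ_n = 0.074588.
Rearranging for μ₀: μ₀ = (μ_n·τ_n − τ_data·x̄)/τ₀ = (36.0844·0.074588 − 0.066890·35.3) / 0.007698 = 0.330246/0.007698 ≈ 42.9.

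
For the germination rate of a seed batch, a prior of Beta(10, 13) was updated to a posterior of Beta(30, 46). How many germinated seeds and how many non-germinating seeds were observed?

A Beta(a, b) prior with s successes and f failures in binomial data gives a Beta(a+s, b+f) posterior.
So s = 30 − 10 = 20 and f = 46 − 13 = 33.

20 germinated seeds and 33 non-germinating seeds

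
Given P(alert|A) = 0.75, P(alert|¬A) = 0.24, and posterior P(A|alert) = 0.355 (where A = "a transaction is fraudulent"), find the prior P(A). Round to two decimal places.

Bayes' rule in odds form gives O(A|E) = O(A)·[P(E|A)/P(E|¬A)], hence O(A) = O(A|E)/LR.
Posterior odds = 0.355/(1−0.355) = 0.5504. LR = 0.75/0.24 = 3.1250.
Prior odds = 0.5504/3.1250 = 0.1761, so P(A) = 0.1761/(1+0.1761) ≈ 0.15.

P(A) = 0.15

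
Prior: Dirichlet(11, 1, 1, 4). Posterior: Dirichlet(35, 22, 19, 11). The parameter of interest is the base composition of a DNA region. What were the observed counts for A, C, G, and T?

counts (24, 21, 18, 7)

For a Dirichlet(α) prior with multinomial counts c, the posterior is Dirichlet(α + c) componentwise.
Counts are posterior − prior componentwise: 35−11=24, 22−1=21, 19−1=18, 11−4=7.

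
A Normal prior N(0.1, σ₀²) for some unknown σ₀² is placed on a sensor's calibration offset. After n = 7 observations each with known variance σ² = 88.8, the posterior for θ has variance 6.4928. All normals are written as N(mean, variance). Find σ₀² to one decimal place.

Posterior precision equals prior precision plus data precision: 1/σ_n² = 1/σ₀² + n/σ².
So 1/σ₀² = 1/6.4928 − 7/88.8 = 0.154017 − 0.078829 = 0.075188.
Hence σ₀² = 1/0.075188 ≈ 13.3.

σ₀² = 13.3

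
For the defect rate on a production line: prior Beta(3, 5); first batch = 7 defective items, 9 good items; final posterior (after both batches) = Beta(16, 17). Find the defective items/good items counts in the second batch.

6 defective items and 3 good items

Because Beta–binomial updating is additive in the counts, the combined data contributed (α_post−α_prior, β_post−β_prior) successes and failures.
Total across both batches: 16−3=13 defective items, 17−5=12 good items.
Subtract the first batch: 13−7=6 defective items and 12−9=3 good items.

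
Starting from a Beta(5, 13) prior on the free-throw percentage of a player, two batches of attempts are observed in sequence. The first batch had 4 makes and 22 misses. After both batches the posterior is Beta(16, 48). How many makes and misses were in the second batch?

Because Beta–binomial updating is additive in the counts, the combined data contributed (α_post−α_prior, β_post−β_prior) successes and failures.
Total across both batches: 16−5=11 makes, 48−13=35 misses.
Subtract the first batch: 11−4=7 makes and 35−22=13 misses.

7 makes and 13 misses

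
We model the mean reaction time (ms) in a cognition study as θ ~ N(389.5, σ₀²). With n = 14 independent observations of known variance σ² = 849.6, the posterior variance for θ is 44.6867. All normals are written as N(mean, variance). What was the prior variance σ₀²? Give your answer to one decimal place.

σ₀² = 169.5

Posterior precision equals prior precision plus data precision: 1/σ_n² = 1/σ₀² + n/σ².
So 1/σ₀² = 1/44.6867 − 14/849.6 = 0.022378 − 0.016478 = 0.005900.
Hence σ₀² = 1/0.005900 ≈ 169.5.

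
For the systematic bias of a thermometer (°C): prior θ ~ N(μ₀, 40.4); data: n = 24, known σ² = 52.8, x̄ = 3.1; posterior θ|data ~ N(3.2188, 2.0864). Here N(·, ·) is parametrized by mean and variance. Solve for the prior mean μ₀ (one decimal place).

With known observation variance, the Normal–Normal posterior has precision τ_n = τ₀ + n/σ² and mean μ_n = (τ₀μ₀ + (n/σ²)x̄)/τ_n.
Here τ₀ = 1/40.4 = 0.024752 and τ_data = 24/52.8 = 0.454545, so τ_n = 0.479297.
Rearranging for μ₀: μ₀ = (μ_n·τ_n − τ_data·x̄)/τ₀ = (3.2188·0.479297 − 0.454545·3.1) / 0.024752 = 0.133672/0.024752 ≈ 5.4.

μ₀ = 5.4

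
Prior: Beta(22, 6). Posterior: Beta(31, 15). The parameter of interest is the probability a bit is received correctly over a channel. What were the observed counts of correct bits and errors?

9 correct bits and 9 errors

A Beta(a, b) prior with s successes and f failures in binomial data gives a Beta(a+s, b+f) posterior.
Match parameters: s=31−22=9, f=15−6=9.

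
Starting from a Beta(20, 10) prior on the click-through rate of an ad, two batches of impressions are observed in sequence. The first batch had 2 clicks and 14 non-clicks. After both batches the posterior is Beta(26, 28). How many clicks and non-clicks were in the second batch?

4 clicks and 4 non-clicks

Because Beta–binomial updating is additive in the counts, the combined data contributed (α_post−α_prior, β_post−β_prior) successes and failures.
Total across both batches: 26−20=6 clicks, 28−10=18 non-clicks.
Subtract the first batch: 6−2=4 clicks and 18−14=4 non-clicks.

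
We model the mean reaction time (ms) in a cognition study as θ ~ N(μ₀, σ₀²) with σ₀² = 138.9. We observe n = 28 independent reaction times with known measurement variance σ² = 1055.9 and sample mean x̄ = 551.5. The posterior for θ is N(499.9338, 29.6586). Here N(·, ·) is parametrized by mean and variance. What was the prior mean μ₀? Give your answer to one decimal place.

The posterior mean is a precision-weighted average: μ_n = (τ₀μ₀ + τ_data·x̄)/(τ₀+τ_data), with τ₀=1/σ₀² and τ_data=n/σ².
Here τ₀ = 1/138.9 = 0.007199 and τ_data = 28/1055.9 = 0.026518, so τ_n = 0.033717.
Rearranging for μ₀: μ₀ = (μ_n·τ_n − τ_data·x̄)/τ₀ = (499.9338·0.033717 − 0.026518·551.5) / 0.007199 = 2.231591/0.007199 ≈ 310.0.

μ₀ = 310.0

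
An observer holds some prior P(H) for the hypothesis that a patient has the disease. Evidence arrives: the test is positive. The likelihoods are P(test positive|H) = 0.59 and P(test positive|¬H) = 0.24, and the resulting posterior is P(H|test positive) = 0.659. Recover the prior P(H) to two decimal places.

In odds form, posterior odds = prior odds × likelihood ratio, so prior odds = posterior odds ÷ LR.
Posterior odds = 0.659/(1−0.659) = 1.9326. LR = 0.59/0.24 = 2.4583.
Prior odds = 1.9326/2.4583 = 0.7862, so P(H) = 0.7862/(1+0.7862) ≈ 0.44.

P(H) = 0.44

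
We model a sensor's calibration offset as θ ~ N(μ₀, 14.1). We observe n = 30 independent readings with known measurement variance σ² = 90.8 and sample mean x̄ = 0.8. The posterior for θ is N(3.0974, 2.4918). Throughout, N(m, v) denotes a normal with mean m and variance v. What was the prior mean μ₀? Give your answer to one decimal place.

With known observation variance, the Normal–Normal posterior has precision τ_n = τ₀ + n/σ² and mean μ_n = (τ₀μ₀ + (n/σ²)x̄)/τ_n.
Here τ₀ = 1/14.1 = 0.070922 and τ_data = 30/90.8 = 0.330396, so τ_n = 0.401318.
Rearranging for μ₀: μ₀ = (μ_n·τ_n − τ_data·x̄)/τ₀ = (3.0974·0.401318 − 0.330396·0.8) / 0.070922 = 0.978726/0.070922 ≈ 13.8.

μ₀ = 13.8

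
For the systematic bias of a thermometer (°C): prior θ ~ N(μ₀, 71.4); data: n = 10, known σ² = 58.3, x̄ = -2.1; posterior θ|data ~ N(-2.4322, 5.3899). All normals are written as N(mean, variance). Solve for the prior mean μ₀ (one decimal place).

The posterior mean is a precision-weighted average: μ_n = (τ₀μ₀ + τ_data·x̄)/(τ₀+τ_data), with τ₀=1/σ₀² and τ_data=n/σ².
Here τ₀ = 1/71.4 = 0.014006 and τ_data = 10/58.3 = 0.171527, so τ_n = 0.185533.
Rearranging for μ₀: μ₀ = (μ_n·τ_n − τ_data·x̄)/τ₀ = (-2.4322·0.185533 − 0.171527·-2.1) / 0.014006 = -0.091047/0.014006 ≈ -6.5.

μ₀ = -6.5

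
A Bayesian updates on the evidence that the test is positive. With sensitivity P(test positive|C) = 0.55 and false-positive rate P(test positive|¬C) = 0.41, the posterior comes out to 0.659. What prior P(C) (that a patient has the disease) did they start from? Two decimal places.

P(C) = 0.59

In odds form, posterior odds = prior odds × likelihood ratio, so prior odds = posterior odds ÷ LR.
Posterior odds = 0.659/(1−0.659) = 1.9326. LR = 0.55/0.41 = 1.3415.
Prior odds = 1.9326/1.3415 = 1.4406, so P(C) = 1.4406/(1+1.4406) ≈ 0.59.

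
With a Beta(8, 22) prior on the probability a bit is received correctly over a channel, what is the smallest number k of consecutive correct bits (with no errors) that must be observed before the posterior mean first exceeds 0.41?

k = 8

After k correct bits and 0 errors the posterior is Beta(8+k, 22), with mean (8+k)/(8+22+k).
Set (8+k)/(30+k) > 0.41 and solve: k > (0.41·30 − 8)/(1 − 0.41) = 7.288.
The smallest integer exceeding 7.288 is 8.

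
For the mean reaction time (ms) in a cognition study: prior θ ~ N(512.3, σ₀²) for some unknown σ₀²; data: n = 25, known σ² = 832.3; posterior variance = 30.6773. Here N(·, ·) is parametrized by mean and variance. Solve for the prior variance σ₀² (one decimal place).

σ₀² = 390.6

Posterior precision equals prior precision plus data precision: 1/σ_n² = 1/σ₀² + n/σ².
So 1/σ₀² = 1/30.6773 − 25/832.3 = 0.032597 − 0.030037 = 0.002560.
Hence σ₀² = 1/0.002560 ≈ 390.6.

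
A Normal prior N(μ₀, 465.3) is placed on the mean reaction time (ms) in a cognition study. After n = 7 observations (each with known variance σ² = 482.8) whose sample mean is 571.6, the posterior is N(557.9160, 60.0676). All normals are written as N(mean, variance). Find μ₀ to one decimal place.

μ₀ = 465.6

The posterior mean is a precision-weighted average: μ_n = (τ₀μ₀ + τ_data·x̄)/(τ₀+τ_data), with τ₀=1/σ₀² and τ_data=n/σ².
Here τ₀ = 1/465.3 = 0.002149 and τ_data = 7/482.8 = 0.014499, so τ_n = 0.016648.
Rearranging for μ₀: μ₀ = (μ_n·τ_n − τ_data·x̄)/τ₀ = (557.9160·0.016648 − 0.014499·571.6) / 0.002149 = 1.000557/0.002149 ≈ 465.6.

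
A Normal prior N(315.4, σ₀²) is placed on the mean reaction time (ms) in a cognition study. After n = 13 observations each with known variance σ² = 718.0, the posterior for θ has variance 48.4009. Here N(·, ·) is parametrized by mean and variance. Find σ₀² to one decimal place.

σ₀² = 391.4

For the Normal–Normal model with known σ², precisions add: τ_n = τ₀ + n/σ².
So 1/σ₀² = 1/48.4009 − 13/718.0 = 0.020661 − 0.018106 = 0.002555.
Hence σ₀² = 1/0.002555 ≈ 391.4.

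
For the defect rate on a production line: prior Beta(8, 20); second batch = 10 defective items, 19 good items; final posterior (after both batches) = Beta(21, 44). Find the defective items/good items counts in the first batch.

3 defective items and 5 good items

Sequential conjugate updates are equivalent to a single update on the pooled data, so total successes = posterior α − prior α and total failures = posterior β − prior β.
Total across both batches: 21−8=13 defective items, 44−20=24 good items.
Subtract the second batch: 13−10=3 defective items and 24−19=5 good items.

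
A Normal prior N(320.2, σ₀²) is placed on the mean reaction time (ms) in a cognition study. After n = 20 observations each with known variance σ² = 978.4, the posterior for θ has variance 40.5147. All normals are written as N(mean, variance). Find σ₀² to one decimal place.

For the Normal–Normal model with known σ², precisions add: τ_n = τ₀ + n/σ².
So 1/σ₀² = 1/40.5147 − 20/978.4 = 0.024682 − 0.020442 = 0.004240.
Hence σ₀² = 1/0.004240 ≈ 235.8.

σ₀² = 235.8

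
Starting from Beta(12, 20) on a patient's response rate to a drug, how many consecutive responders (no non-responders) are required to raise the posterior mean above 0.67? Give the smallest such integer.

After k responders and 0 non-responders the posterior is Beta(12+k, 20), with mean (12+k)/(12+20+k).
Set (12+k)/(32+k) > 0.67 and solve: k > (0.67·32 − 12)/(1 − 0.67) = 28.606.
The smallest integer exceeding 28.606 is 29, and checking k=29: (41)/(61) = 0.6721 > 0.67.

k = 29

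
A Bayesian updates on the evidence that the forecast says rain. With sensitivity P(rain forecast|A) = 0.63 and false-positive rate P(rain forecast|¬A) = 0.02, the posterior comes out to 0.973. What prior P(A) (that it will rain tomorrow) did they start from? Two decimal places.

In odds form, posterior odds = prior odds × likelihood ratio, so prior odds = posterior odds ÷ LR.
Posterior odds = 0.973/(1−0.973) = 36.0370. LR = 0.63/0.02 = 31.5000.
Prior odds = 36.0370/31.5000 = 1.1440, so P(A) = 1.1440/(1+1.1440) ≈ 0.53.

P(A) = 0.53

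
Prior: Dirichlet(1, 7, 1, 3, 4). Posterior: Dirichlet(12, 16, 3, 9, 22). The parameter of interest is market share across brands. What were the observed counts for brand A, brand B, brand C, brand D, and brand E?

For a Dirichlet(α) prior with multinomial counts c, the posterior is Dirichlet(α + c) componentwise.
Counts are posterior − prior componentwise: 12−1=11, 16−7=9, 3−1=2, 9−3=6, 22−4=18.

counts (11, 9, 2, 6, 18)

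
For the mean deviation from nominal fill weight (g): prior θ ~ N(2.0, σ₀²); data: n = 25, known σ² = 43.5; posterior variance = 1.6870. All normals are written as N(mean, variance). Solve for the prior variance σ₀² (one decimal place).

For the Normal–Normal model with known σ², precisions add: τ_n = τ₀ + n/σ².
So 1/σ₀² = 1/1.6870 − 25/43.5 = 0.592768 − 0.574713 = 0.018055.
Hence σ₀² = 1/0.018055 ≈ 55.4.

σ₀² = 55.4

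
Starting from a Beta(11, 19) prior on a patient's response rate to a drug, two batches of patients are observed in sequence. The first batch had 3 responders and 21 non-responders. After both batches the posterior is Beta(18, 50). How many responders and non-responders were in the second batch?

Sequential conjugate updates are equivalent to a single update on the pooled data, so total successes = posterior α − prior α and total failures = posterior β − prior β.
Total across both batches: 18−11=7 responders, 50−19=31 non-responders.
Subtract the first batch: 7−3=4 responders and 31−21=10 non-responders.

4 responders and 10 non-responders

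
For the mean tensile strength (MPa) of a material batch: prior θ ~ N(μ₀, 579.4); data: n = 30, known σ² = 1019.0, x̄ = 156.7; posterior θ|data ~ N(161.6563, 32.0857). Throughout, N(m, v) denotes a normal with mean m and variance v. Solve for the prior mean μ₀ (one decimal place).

μ₀ = 246.2

The posterior mean is a precision-weighted average: μ_n = (τ₀μ₀ + τ_data·x̄)/(τ₀+τ_data), with τ₀=1/σ₀² and τ_data=n/σ².
Here τ₀ = 1/579.4 = 0.001726 and τ_data = 30/1019.0 = 0.029441, so τ_n = 0.031167.
Rearranging for μ₀: μ₀ = (μ_n·τ_n − τ_data·x̄)/τ₀ = (161.6563·0.031167 − 0.029441·156.7) / 0.001726 = 0.424937/0.001726 ≈ 246.2.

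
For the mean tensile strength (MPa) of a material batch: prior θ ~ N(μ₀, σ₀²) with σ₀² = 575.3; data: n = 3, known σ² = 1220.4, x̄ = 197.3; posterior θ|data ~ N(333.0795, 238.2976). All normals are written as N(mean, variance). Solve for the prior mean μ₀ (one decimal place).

μ₀ = 525.1

The posterior mean is a precision-weighted average: μ_n = (τ₀μ₀ + τ_data·x̄)/(τ₀+τ_data), with τ₀=1/σ₀² and τ_data=n/σ².
Here τ₀ = 1/575.3 = 0.001738 and τ_data = 3/1220.4 = 0.002458, so τ_n = 0.004196.
Rearranging for μ₀: μ₀ = (μ_n·τ_n − τ_data·x̄)/τ₀ = (333.0795·0.004196 − 0.002458·197.3) / 0.001738 = 0.912638/0.001738 ≈ 525.1.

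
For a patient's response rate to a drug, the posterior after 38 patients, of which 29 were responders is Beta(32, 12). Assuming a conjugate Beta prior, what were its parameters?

Beta(3, 3)

A Beta(a, b) prior with s successes and f failures in binomial data gives a Beta(a+s, b+f) posterior.
So a = 32 − 29 = 3 and b = 12 − 9 = 3.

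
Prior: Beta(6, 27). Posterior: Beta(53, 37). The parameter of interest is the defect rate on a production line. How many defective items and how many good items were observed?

Under Beta–binomial conjugacy the posterior parameters are (α+s, β+f).
So s = 53 − 6 = 47 and f = 37 − 27 = 10.

47 defective items and 10 good items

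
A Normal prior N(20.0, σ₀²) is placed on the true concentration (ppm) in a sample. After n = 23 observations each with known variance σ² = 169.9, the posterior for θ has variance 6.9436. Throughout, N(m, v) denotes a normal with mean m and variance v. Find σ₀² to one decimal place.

σ₀² = 115.7

For the Normal–Normal model with known σ², precisions add: τ_n = τ₀ + n/σ².
So 1/σ₀² = 1/6.9436 − 23/169.9 = 0.144018 − 0.135374 = 0.008644.
Hence σ₀² = 1/0.008644 ≈ 115.7.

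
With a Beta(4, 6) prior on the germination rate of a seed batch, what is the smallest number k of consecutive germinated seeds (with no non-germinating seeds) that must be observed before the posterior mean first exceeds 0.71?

k = 11

After k germinated seeds and 0 non-germinating seeds the posterior is Beta(4+k, 6), with mean (4+k)/(4+6+k).
Set (4+k)/(10+k) > 0.71 and solve: k > (0.71·10 − 4)/(1 − 0.71) = 10.690.
The smallest integer exceeding 10.690 is 11, and checking k=11: (15)/(21) = 0.7143 > 0.71.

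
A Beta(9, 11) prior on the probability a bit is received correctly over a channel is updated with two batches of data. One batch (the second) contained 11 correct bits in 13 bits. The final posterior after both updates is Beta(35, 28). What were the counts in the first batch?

Because Beta–binomial updating is additive in the counts, the combined data contributed (α_post−α_prior, β_post−β_prior) successes and failures.
Total across both batches: 35−9=26 correct bits, 28−11=17 errors.
Subtract the second batch: 26−11=15 correct bits and 17−2=15 errors.

15 correct bits and 15 errors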